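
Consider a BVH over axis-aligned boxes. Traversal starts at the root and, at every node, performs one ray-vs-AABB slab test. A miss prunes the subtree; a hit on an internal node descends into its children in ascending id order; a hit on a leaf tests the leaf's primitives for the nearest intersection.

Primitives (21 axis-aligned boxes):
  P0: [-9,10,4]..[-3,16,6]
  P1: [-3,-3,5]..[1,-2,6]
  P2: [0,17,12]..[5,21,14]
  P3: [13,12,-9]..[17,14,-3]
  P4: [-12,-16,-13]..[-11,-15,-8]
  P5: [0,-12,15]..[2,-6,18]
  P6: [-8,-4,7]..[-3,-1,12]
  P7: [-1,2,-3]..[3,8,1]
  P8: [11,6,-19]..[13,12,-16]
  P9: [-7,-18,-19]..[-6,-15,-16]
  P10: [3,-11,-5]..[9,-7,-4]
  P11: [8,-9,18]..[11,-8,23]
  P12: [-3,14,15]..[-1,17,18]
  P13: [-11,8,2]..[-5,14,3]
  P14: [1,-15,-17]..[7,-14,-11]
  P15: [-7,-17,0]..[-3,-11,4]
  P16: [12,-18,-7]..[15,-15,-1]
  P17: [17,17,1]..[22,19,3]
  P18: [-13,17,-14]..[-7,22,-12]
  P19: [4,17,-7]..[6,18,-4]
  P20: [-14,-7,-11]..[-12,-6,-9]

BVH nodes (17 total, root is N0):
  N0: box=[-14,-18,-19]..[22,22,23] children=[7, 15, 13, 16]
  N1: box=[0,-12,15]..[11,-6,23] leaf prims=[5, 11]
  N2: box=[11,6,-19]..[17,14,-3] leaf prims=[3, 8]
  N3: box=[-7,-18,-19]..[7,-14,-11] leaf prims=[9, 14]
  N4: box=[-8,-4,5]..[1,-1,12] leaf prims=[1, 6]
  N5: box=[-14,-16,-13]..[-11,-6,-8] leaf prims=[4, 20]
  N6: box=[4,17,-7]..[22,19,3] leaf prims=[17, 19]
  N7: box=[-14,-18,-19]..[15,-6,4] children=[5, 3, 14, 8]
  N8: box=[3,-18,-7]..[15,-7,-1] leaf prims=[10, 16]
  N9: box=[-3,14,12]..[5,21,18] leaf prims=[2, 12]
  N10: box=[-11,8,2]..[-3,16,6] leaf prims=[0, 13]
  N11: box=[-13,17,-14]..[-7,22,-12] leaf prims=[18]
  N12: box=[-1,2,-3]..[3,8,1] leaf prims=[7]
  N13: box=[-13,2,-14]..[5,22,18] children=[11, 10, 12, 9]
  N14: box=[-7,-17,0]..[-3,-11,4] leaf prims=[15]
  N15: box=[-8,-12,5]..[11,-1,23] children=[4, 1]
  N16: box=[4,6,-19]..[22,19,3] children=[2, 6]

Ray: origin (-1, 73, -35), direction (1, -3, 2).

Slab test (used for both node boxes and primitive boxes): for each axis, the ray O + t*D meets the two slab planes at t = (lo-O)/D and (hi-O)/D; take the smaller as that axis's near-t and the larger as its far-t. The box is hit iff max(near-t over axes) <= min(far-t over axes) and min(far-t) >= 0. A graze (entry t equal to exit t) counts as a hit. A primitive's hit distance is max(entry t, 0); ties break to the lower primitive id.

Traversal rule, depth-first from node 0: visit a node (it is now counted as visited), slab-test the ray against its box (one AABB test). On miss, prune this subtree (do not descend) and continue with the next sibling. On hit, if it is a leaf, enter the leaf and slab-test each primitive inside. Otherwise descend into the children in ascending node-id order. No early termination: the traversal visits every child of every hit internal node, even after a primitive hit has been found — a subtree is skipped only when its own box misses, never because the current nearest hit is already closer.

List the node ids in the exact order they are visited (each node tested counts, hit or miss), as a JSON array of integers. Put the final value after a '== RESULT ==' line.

Traverse from the root:
N0 x:[-13,23] y:[17,91/3] z:[8,29] -> hit [17,23], descend [7, 13, 15, 16]
  N7 x:[-13,16] y:[79/3,91/3] z:[8,39/2] -> miss, prune
  N13 x:[-12,6] y:[17,71/3] z:[21/2,53/2] -> miss, prune
  N15 x:[-7,12] y:[74/3,85/3] z:[20,29] -> miss, prune
  N16 x:[5,23] y:[18,67/3] z:[8,19] -> hit [18,19], descend [2, 6]
    N2 x:[12,18] y:[59/3,67/3] z:[8,16] -> miss, prune
    N6 x:[5,23] y:[18,56/3] z:[14,19] -> hit [18,56/3] leaf, test {P17@t=18, P19(miss)}

Visited [0, 7, 13, 15, 16, 2, 6]. Tests: 7 box, 1 leaf. Nearest: P17.

== RESULT ==
[0, 7, 13, 15, 16, 2, 6]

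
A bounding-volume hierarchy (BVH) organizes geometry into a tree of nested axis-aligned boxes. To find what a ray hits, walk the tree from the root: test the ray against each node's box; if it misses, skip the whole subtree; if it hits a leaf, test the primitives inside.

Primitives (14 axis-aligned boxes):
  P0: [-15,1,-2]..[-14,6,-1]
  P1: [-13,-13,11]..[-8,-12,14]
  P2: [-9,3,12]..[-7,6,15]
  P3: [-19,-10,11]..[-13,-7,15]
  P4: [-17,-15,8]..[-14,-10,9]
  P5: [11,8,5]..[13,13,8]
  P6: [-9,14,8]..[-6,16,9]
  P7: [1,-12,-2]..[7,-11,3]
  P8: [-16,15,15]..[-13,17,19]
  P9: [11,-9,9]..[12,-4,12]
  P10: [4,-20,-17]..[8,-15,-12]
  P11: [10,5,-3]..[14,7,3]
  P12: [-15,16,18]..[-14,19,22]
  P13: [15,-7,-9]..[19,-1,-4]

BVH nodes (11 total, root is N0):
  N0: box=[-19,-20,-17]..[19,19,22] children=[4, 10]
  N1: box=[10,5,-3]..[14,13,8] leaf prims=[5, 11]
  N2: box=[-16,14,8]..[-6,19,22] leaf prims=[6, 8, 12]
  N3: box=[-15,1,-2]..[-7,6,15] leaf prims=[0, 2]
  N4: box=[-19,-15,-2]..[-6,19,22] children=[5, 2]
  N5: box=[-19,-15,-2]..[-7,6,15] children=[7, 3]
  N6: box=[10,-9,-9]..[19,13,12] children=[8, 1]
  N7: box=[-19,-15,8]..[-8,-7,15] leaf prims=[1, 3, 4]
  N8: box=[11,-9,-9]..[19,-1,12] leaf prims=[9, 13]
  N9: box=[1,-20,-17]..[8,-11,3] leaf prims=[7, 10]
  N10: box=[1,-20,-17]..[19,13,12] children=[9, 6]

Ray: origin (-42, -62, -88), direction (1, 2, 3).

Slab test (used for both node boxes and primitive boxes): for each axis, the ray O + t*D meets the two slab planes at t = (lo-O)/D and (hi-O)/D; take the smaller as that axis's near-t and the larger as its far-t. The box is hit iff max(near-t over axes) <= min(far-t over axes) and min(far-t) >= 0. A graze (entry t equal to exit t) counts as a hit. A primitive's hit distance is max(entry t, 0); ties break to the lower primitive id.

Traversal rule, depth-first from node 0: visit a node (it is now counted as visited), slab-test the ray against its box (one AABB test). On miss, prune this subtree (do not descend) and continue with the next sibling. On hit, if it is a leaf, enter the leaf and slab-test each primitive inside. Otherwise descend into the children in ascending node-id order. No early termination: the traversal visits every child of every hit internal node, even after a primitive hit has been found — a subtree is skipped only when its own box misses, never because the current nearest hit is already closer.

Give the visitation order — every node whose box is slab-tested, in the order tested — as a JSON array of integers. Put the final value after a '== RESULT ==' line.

Traverse from the root:
N0 x:[23,61] y:[21,81/2] z:[71/3,110/3] -> hit [71/3,110/3], descend [4, 10]
  N4 x:[23,36] y:[47/2,81/2] z:[86/3,110/3] -> hit [86/3,36], descend [2, 5]
    N2 x:[26,36] y:[38,81/2] z:[32,110/3] -> miss, prune
    N5 x:[23,35] y:[47/2,34] z:[86/3,103/3] -> hit [86/3,34], descend [3, 7]
      N3 x:[27,35] y:[63/2,34] z:[86/3,103/3] -> hit [63/2,34] leaf, test {P0(miss), P2@t=100/3}
      N7 x:[23,34] y:[47/2,55/2] z:[32,103/3] -> miss, prune
  N10 x:[43,61] y:[21,75/2] z:[71/3,100/3] -> miss, prune

order=[0, 4, 2, 5, 3, 7, 10]  |boxes|=7  |leaves|=1  hit=P2

== RESULT ==
[0, 4, 2, 5, 3, 7, 10]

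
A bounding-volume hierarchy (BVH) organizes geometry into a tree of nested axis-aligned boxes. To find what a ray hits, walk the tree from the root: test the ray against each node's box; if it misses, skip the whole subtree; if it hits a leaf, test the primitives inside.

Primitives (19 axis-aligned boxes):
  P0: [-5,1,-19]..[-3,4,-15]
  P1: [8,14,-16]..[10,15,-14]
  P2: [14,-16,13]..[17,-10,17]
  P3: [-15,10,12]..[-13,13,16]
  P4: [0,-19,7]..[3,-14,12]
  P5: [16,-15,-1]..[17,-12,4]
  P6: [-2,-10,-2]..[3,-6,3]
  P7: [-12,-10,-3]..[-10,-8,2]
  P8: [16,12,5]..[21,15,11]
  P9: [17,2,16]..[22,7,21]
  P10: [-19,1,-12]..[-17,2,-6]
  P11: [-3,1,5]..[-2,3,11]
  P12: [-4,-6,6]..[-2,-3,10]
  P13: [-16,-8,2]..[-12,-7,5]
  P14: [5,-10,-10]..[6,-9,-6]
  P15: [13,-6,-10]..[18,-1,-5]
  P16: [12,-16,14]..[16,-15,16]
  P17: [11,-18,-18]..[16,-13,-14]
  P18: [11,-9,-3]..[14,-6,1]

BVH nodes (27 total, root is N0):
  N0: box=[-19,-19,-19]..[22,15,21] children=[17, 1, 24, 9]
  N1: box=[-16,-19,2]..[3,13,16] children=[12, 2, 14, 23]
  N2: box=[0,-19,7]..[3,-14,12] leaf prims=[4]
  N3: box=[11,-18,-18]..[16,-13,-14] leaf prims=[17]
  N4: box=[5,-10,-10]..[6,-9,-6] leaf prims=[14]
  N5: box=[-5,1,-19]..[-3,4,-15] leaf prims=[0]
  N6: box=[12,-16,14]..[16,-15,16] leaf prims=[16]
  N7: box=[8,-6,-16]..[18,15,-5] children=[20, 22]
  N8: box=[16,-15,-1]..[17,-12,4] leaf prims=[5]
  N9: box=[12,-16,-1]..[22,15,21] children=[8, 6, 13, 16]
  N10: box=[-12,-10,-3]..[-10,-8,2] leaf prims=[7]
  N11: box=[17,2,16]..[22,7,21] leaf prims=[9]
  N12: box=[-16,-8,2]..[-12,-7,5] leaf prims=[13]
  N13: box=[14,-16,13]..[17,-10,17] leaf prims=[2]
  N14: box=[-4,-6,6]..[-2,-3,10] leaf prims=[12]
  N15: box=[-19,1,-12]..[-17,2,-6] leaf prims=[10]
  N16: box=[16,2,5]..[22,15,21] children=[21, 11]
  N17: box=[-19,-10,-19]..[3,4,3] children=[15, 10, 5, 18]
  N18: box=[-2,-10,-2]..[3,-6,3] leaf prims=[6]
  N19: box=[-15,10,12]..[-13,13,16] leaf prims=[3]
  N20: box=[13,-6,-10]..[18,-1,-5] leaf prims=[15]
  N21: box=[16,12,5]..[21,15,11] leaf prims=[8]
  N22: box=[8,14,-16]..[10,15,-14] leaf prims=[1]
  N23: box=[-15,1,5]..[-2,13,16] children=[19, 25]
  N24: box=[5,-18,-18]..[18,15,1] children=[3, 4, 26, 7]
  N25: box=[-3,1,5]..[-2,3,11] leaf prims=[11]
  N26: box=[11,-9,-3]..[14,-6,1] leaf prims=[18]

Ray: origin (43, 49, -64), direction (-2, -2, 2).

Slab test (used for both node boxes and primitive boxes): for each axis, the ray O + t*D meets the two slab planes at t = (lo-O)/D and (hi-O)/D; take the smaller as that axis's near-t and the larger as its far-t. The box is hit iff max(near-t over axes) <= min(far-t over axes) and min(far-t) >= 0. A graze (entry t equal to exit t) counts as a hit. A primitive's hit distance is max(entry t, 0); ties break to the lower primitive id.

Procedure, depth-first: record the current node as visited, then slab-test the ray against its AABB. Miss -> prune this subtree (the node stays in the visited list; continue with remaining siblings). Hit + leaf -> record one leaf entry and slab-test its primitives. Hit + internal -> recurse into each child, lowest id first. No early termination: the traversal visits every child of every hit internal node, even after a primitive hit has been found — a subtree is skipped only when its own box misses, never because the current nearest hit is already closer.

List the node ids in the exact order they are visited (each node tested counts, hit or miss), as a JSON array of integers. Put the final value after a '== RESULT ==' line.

Trace the traversal:
N0 x:[21/2,31] y:[17,34] z:[45/2,85/2] -> hit [45/2,31], descend [1, 9, 17, 24]
  N1 x:[20,59/2] y:[18,34] z:[33,40] -> miss, prune
  N9 x:[21/2,31/2] y:[17,65/2] z:[63/2,85/2] -> miss, prune
  N17 x:[20,31] y:[45/2,59/2] z:[45/2,67/2] -> hit [45/2,59/2], descend [5, 10, 15, 18]
    N5 x:[23,24] y:[45/2,24] z:[45/2,49/2] -> hit [23,24] leaf, test {P0@t=23}
    N10 x:[53/2,55/2] y:[57/2,59/2] z:[61/2,33] -> miss, prune
    N15 x:[30,31] y:[47/2,24] z:[26,29] -> miss, prune
    N18 x:[20,45/2] y:[55/2,59/2] z:[31,67/2] -> miss, prune
  N24 x:[25/2,19] y:[17,67/2] z:[23,65/2] -> miss, prune

Summary -> nodes [0, 1, 9, 17, 5, 10, 15, 18, 24]; box-tests=9; leaf-entries=1; first=P0

== RESULT ==
[0, 1, 9, 17, 5, 10, 15, 18, 24]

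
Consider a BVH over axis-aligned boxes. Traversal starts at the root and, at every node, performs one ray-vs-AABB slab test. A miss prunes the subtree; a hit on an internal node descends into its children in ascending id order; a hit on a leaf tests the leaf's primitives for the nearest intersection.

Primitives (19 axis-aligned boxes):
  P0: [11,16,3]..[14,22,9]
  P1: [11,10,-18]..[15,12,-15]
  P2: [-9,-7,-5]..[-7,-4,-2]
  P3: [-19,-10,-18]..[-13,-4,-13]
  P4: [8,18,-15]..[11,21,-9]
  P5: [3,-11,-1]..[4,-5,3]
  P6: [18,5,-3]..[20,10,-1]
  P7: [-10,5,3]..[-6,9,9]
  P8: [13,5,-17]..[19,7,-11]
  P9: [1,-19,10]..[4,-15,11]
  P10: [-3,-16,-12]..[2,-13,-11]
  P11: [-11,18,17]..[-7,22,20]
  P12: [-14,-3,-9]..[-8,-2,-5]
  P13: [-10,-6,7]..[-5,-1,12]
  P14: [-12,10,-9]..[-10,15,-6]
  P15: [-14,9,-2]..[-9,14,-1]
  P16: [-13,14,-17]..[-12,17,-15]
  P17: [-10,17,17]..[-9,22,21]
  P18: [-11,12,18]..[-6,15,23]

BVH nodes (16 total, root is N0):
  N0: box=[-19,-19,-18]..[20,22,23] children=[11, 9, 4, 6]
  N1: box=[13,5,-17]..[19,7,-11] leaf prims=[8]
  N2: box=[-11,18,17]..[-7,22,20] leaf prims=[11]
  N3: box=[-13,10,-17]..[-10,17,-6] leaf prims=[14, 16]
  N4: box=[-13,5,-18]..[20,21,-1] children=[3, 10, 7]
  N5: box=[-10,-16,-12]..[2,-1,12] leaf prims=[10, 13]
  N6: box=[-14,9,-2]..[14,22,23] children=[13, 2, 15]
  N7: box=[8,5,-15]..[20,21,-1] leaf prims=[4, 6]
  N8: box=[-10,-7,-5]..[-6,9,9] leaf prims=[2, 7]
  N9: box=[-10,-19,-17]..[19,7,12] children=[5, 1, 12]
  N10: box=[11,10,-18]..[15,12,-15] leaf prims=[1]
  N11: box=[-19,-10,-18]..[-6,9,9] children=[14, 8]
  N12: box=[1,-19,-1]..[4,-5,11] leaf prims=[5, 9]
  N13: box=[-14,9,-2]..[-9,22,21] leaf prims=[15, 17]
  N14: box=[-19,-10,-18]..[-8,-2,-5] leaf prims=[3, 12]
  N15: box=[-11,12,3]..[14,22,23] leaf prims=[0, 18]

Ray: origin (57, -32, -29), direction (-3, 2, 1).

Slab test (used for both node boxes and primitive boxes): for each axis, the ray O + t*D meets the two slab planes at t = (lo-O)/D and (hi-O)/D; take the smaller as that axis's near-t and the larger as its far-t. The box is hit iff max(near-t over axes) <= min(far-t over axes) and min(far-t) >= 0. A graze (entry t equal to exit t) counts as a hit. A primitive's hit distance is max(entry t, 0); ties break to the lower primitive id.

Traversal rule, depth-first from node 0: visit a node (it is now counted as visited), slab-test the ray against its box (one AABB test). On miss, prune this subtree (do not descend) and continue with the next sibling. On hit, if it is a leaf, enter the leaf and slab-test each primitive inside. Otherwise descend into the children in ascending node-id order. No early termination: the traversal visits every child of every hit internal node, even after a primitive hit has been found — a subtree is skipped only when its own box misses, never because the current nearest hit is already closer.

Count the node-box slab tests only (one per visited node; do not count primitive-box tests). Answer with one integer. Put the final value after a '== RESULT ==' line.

Traverse from the root:
N0 x:[37/3,76/3] y:[13/2,27] z:[11,52] -> hit [37/3,76/3], descend [4, 6, 9, 11]
  N4 x:[37/3,70/3] y:[37/2,53/2] z:[11,28] -> hit [37/2,70/3], descend [3, 7, 10]
    N3 x:[67/3,70/3] y:[21,49/2] z:[12,23] -> hit [67/3,23] leaf, test {P14@t=67/3, P16(miss)}
    N7 x:[37/3,49/3] y:[37/2,53/2] z:[14,28] -> miss, prune
    N10 x:[14,46/3] y:[21,22] z:[11,14] -> miss, prune
  N6 x:[43/3,71/3] y:[41/2,27] z:[27,52] -> miss, prune
  N9 x:[38/3,67/3] y:[13/2,39/2] z:[12,41] -> hit [38/3,39/2], descend [1, 5, 12]
    N1 x:[38/3,44/3] y:[37/2,39/2] z:[12,18] -> miss, prune
    N5 x:[55/3,67/3] y:[8,31/2] z:[17,41] -> miss, prune
    N12 x:[53/3,56/3] y:[13/2,27/2] z:[28,40] -> miss, prune
  N11 x:[21,76/3] y:[11,41/2] z:[11,38] -> miss, prune

11 AABB tests over nodes [0, 4, 3, 7, 10, 6, 9, 1, 5, 12, 11]; 1 leaf entered; closest P14.

== RESULT ==
11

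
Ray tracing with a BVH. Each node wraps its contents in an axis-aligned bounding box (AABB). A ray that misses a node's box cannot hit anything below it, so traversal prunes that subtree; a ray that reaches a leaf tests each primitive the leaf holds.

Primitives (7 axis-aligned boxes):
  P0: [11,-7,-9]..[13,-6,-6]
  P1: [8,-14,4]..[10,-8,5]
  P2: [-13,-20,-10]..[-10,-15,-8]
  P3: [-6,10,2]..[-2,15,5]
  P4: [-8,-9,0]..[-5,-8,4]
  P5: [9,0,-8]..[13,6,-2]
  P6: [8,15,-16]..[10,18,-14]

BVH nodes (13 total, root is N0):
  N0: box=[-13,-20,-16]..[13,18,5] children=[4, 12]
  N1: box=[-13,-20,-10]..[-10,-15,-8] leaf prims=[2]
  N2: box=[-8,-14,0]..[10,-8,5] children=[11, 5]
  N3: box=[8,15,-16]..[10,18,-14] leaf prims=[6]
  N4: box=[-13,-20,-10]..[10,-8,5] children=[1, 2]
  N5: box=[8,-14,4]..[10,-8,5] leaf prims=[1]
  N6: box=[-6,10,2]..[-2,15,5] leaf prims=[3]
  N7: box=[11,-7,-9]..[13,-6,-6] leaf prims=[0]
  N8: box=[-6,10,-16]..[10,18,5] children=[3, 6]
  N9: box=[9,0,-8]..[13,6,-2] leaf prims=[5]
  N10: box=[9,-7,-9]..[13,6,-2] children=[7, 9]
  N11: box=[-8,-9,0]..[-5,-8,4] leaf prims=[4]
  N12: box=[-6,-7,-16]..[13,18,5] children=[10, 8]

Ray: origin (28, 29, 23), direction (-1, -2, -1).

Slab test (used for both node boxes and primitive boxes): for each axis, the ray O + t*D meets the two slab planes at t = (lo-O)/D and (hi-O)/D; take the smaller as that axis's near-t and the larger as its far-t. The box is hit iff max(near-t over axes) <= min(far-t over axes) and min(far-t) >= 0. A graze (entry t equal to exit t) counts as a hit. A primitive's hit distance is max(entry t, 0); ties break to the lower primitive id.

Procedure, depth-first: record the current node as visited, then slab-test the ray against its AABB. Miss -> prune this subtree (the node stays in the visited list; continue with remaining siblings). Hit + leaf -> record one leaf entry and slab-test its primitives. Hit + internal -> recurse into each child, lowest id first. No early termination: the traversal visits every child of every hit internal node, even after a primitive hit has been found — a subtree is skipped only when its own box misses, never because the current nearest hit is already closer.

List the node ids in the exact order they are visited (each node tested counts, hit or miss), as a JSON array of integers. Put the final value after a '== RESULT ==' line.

Traverse from the root:
N0 x:[15,41] y:[11/2,49/2] z:[18,39] -> hit [18,49/2], descend [4, 12]
  N4 x:[18,41] y:[37/2,49/2] z:[18,33] -> hit [37/2,49/2], descend [1, 2]
    N1 x:[38,41] y:[22,49/2] z:[31,33] -> miss, prune
    N2 x:[18,36] y:[37/2,43/2] z:[18,23] -> hit [37/2,43/2], descend [5, 11]
      N5 x:[18,20] y:[37/2,43/2] z:[18,19] -> hit [37/2,19] leaf, test {P1@t=37/2}
      N11 x:[33,36] y:[37/2,19] z:[19,23] -> miss, prune
  N12 x:[15,34] y:[11/2,18] z:[18,39] -> hit [18,18], descend [8, 10]
    N8 x:[18,34] y:[11/2,19/2] z:[18,39] -> miss, prune
    N10 x:[15,19] y:[23/2,18] z:[25,32] -> miss, prune

order=[0, 4, 1, 2, 5, 11, 12, 8, 10]  |boxes|=9  |leaves|=1  hit=P1

== RESULT ==
[0, 4, 1, 2, 5, 11, 12, 8, 10]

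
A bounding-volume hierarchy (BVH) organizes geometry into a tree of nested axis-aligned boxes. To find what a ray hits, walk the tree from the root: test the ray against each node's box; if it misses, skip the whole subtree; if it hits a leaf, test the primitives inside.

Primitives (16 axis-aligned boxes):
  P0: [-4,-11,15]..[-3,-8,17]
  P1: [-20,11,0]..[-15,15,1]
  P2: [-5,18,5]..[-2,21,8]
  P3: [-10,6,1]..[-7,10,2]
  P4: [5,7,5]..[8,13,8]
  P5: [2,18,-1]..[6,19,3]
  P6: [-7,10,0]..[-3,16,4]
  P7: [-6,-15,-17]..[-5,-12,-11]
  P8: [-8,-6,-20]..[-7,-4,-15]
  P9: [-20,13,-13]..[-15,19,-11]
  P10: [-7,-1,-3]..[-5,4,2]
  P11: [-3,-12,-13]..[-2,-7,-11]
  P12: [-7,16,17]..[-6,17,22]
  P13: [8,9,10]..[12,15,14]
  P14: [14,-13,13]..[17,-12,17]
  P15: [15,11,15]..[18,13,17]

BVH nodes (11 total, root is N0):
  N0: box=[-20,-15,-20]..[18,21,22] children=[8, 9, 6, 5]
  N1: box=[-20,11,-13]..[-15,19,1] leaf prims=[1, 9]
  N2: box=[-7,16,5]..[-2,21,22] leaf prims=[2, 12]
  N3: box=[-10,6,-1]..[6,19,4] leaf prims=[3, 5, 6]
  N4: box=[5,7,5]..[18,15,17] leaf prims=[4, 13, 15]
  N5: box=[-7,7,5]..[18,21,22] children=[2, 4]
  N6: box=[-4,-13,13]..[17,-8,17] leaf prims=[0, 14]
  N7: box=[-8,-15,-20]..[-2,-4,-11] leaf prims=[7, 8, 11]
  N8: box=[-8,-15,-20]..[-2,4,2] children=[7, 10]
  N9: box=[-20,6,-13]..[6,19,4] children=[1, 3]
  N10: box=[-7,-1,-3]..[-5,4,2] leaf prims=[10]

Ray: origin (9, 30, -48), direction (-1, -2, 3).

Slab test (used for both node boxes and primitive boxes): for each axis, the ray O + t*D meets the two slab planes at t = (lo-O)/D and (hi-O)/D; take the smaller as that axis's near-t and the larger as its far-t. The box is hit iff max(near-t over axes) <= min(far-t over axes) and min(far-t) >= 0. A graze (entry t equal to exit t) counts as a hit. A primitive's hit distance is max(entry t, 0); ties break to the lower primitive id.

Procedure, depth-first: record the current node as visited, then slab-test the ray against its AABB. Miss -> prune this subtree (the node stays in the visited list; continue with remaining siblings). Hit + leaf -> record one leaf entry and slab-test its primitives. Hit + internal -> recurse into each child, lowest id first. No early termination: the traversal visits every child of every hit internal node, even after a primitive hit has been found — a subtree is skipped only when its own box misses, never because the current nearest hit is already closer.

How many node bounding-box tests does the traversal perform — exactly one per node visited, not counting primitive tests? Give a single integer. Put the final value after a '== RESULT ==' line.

Traverse from the root:
N0 x:[-9,29] y:[9/2,45/2] z:[28/3,70/3] -> hit [28/3,45/2], descend [5, 6, 8, 9]
  N5 x:[-9,16] y:[9/2,23/2] z:[53/3,70/3] -> miss, prune
  N6 x:[-8,13] y:[19,43/2] z:[61/3,65/3] -> miss, prune
  N8 x:[11,17] y:[13,45/2] z:[28/3,50/3] -> hit [13,50/3], descend [7, 10]
    N7 x:[11,17] y:[17,45/2] z:[28/3,37/3] -> miss, prune
    N10 x:[14,16] y:[13,31/2] z:[15,50/3] -> hit [15,31/2] leaf, test {P10@t=15}
  N9 x:[3,29] y:[11/2,12] z:[35/3,52/3] -> hit [35/3,12], descend [1, 3]
    N1 x:[24,29] y:[11/2,19/2] z:[35/3,49/3] -> miss, prune
    N3 x:[3,19] y:[11/2,12] z:[47/3,52/3] -> miss, prune

order=[0, 5, 6, 8, 7, 10, 9, 1, 3]  |boxes|=9  |leaves|=1  hit=P10

== RESULT ==
9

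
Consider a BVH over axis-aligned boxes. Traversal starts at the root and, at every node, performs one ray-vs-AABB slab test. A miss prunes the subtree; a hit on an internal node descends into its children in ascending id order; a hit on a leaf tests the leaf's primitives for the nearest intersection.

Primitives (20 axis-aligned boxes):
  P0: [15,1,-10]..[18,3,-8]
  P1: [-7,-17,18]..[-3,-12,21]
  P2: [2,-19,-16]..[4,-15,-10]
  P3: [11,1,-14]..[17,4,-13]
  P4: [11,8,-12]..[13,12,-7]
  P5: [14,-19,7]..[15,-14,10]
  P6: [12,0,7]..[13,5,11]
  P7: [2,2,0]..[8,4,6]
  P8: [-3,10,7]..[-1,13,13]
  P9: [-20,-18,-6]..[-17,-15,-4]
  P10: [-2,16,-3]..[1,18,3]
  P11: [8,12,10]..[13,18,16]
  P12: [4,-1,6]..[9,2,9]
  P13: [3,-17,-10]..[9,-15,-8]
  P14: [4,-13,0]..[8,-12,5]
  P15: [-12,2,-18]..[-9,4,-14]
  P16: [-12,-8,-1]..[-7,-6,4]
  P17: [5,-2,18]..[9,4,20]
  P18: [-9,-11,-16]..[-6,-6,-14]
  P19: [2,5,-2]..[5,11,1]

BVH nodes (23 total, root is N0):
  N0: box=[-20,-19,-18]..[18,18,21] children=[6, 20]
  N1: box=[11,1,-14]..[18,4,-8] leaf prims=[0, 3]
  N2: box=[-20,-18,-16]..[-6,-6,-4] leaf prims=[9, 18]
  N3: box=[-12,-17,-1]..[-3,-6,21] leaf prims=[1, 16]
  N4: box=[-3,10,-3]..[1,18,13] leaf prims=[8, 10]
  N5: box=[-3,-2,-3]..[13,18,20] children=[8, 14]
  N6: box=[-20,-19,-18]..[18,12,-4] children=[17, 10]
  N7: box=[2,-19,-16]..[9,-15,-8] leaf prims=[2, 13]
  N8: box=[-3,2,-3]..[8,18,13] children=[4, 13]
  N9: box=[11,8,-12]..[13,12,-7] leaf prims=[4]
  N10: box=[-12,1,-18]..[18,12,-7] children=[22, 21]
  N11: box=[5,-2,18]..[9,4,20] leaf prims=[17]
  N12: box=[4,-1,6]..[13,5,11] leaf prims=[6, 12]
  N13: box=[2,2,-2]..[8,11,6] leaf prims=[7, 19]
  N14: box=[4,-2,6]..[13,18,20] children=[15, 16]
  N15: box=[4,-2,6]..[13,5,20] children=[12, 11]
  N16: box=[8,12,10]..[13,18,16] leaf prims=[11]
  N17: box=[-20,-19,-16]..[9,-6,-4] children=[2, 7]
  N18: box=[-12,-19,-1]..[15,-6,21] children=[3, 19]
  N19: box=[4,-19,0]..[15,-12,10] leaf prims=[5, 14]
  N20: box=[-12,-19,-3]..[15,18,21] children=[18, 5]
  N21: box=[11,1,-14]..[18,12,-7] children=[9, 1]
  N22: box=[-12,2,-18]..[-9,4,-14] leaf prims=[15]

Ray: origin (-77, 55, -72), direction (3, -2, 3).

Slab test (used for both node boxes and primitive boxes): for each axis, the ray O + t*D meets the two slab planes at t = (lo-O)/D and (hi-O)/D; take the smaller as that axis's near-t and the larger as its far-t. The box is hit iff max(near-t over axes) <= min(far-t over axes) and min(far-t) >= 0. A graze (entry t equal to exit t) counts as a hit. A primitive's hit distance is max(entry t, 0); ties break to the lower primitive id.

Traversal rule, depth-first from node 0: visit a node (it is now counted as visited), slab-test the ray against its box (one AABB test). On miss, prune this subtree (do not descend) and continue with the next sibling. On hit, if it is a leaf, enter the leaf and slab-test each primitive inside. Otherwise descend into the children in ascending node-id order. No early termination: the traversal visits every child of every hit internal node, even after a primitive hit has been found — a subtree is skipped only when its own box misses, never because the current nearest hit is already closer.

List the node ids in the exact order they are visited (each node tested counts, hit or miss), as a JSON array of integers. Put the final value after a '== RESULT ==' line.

Traverse from the root:
N0 x:[19,95/3] y:[37/2,37] z:[18,31] -> hit [19,31], descend [6, 20]
  N6 x:[19,95/3] y:[43/2,37] z:[18,68/3] -> hit [43/2,68/3], descend [10, 17]
    N10 x:[65/3,95/3] y:[43/2,27] z:[18,65/3] -> hit [65/3,65/3], descend [21, 22]
      N21 x:[88/3,95/3] y:[43/2,27] z:[58/3,65/3] -> miss, prune
      N22 x:[65/3,68/3] y:[51/2,53/2] z:[18,58/3] -> miss, prune
    N17 x:[19,86/3] y:[61/2,37] z:[56/3,68/3] -> miss, prune
  N20 x:[65/3,92/3] y:[37/2,37] z:[23,31] -> hit [23,92/3], descend [5, 18]
    N5 x:[74/3,30] y:[37/2,57/2] z:[23,92/3] -> hit [74/3,57/2], descend [8, 14]
      N8 x:[74/3,85/3] y:[37/2,53/2] z:[23,85/3] -> hit [74/3,53/2], descend [4, 13]
        N4 x:[74/3,26] y:[37/2,45/2] z:[23,85/3] -> miss, prune
        N13 x:[79/3,85/3] y:[22,53/2] z:[70/3,26] -> miss, prune
      N14 x:[27,30] y:[37/2,57/2] z:[26,92/3] -> hit [27,57/2], descend [15, 16]
        N15 x:[27,30] y:[25,57/2] z:[26,92/3] -> hit [27,57/2], descend [11, 12]
          N11 x:[82/3,86/3] y:[51/2,57/2] z:[30,92/3] -> miss, prune
          N12 x:[27,30] y:[25,28] z:[26,83/3] -> hit [27,83/3] leaf, test {P6(miss), P12@t=27}
        N16 x:[85/3,30] y:[37/2,43/2] z:[82/3,88/3] -> miss, prune
    N18 x:[65/3,92/3] y:[61/2,37] z:[71/3,31] -> hit [61/2,92/3], descend [3, 19]
      N3 x:[65/3,74/3] y:[61/2,36] z:[71/3,31] -> miss, prune
      N19 x:[27,92/3] y:[67/2,37] z:[24,82/3] -> miss, prune

Summary -> nodes [0, 6, 10, 21, 22, 17, 20, 5, 8, 4, 13, 14, 15, 11, 12, 16, 18, 3, 19]; box-tests=19; leaf-entries=1; first=P12

== RESULT ==
[0, 6, 10, 21, 22, 17, 20, 5, 8, 4, 13, 14, 15, 11, 12, 16, 18, 3, 19]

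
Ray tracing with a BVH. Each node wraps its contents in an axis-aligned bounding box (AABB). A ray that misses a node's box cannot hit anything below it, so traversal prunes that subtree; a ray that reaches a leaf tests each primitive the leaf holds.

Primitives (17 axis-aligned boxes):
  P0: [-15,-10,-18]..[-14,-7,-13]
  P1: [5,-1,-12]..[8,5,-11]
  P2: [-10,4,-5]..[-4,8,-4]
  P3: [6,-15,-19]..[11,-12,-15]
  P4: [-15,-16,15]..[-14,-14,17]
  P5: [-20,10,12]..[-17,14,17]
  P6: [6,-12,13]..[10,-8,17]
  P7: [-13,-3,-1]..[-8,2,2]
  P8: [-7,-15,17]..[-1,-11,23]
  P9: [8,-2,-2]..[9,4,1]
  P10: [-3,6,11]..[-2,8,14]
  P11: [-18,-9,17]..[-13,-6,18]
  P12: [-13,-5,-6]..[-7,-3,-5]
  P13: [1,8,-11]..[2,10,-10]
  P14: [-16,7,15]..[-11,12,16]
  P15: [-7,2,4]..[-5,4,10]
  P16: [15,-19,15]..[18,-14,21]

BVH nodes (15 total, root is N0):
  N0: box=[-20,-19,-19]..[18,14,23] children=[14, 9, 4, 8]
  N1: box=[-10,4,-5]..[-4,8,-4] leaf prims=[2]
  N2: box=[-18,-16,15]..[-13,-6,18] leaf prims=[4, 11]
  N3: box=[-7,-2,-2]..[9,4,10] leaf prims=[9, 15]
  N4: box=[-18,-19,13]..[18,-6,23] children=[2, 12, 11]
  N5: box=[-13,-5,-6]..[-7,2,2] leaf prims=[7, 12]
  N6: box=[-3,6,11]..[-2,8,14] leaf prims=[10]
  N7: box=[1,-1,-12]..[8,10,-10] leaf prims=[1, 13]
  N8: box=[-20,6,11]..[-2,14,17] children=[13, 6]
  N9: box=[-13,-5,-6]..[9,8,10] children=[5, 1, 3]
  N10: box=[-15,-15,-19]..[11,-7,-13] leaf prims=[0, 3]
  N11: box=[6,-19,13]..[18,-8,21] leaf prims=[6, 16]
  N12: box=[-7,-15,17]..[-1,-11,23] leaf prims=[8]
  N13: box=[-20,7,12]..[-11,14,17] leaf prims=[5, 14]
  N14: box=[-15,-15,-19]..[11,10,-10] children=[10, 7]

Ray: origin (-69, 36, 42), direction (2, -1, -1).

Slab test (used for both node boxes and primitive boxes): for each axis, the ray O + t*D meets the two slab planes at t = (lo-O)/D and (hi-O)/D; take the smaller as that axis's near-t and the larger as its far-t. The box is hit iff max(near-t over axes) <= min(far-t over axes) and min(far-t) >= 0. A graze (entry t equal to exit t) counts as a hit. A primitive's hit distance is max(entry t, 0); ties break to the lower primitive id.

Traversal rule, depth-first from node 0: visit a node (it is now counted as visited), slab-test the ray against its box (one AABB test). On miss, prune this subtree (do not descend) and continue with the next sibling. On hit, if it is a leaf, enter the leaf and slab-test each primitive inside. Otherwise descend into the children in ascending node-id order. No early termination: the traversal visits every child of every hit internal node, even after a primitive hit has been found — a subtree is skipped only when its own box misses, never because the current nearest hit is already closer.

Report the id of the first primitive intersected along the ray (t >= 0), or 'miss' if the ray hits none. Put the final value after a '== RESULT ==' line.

Traverse from the root:
N0 x:[49/2,87/2] y:[22,55] z:[19,61] -> hit [49/2,87/2], descend [4, 8, 9, 14]
  N4 x:[51/2,87/2] y:[42,55] z:[19,29] -> miss, prune
  N8 x:[49/2,67/2] y:[22,30] z:[25,31] -> hit [25,30], descend [6, 13]
    N6 x:[33,67/2] y:[28,30] z:[28,31] -> miss, prune
    N13 x:[49/2,29] y:[22,29] z:[25,30] -> hit [25,29] leaf, test {P5@t=25, P14@t=53/2}
  N9 x:[28,39] y:[28,41] z:[32,48] -> hit [32,39], descend [1, 3, 5]
    N1 x:[59/2,65/2] y:[28,32] z:[46,47] -> miss, prune
    N3 x:[31,39] y:[32,38] z:[32,44] -> hit [32,38] leaf, test {P9(miss), P15@t=32}
    N5 x:[28,31] y:[34,41] z:[40,48] -> miss, prune
  N14 x:[27,40] y:[26,51] z:[52,61] -> miss, prune

Summary -> nodes [0, 4, 8, 6, 13, 9, 1, 3, 5, 14]; box-tests=10; leaf-entries=2; first=P5

== RESULT ==
5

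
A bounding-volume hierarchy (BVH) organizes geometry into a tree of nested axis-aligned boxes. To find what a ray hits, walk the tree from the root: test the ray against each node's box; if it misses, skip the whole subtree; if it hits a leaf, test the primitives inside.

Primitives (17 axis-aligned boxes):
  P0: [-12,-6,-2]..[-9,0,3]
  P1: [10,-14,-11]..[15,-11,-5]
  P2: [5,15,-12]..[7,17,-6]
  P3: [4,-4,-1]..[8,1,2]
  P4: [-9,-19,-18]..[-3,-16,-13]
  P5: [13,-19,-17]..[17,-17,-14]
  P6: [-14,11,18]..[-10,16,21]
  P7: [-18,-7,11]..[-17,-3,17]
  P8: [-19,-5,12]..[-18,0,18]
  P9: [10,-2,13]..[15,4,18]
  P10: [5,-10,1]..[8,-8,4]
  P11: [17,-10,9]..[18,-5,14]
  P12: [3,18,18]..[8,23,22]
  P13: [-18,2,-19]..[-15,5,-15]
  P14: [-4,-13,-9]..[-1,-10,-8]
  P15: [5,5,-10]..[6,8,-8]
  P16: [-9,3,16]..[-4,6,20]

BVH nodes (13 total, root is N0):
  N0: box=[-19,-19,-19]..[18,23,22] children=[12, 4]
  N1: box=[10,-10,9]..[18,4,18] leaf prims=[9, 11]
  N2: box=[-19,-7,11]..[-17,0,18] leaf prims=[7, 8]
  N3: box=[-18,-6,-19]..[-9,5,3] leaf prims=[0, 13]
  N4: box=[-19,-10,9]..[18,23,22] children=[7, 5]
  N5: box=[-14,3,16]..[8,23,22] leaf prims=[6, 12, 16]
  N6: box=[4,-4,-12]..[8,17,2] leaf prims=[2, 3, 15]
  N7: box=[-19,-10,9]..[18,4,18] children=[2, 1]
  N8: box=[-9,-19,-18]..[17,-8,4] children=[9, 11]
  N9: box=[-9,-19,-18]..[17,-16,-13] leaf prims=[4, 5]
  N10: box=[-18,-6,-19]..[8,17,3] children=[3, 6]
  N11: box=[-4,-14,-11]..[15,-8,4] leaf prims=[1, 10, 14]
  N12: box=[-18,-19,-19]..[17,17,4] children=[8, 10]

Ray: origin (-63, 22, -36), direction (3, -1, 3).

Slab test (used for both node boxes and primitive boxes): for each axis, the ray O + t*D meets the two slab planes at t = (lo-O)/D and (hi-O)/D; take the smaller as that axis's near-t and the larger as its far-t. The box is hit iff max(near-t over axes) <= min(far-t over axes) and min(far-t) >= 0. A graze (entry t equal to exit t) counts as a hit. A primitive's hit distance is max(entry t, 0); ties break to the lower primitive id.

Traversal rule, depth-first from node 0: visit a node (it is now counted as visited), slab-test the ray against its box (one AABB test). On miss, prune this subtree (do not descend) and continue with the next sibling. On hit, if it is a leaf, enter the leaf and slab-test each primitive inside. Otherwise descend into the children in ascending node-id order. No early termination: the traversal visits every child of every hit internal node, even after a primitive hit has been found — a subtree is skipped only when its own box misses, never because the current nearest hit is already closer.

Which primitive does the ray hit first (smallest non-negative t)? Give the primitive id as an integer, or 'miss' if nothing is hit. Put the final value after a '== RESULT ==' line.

Walk:
N0 x:[44/3,27] y:[-1,41] z:[17/3,58/3] -> hit [44/3,58/3], descend [4, 12]
  N4 x:[44/3,27] y:[-1,32] z:[15,58/3] -> hit [15,58/3], descend [5, 7]
    N5 x:[49/3,71/3] y:[-1,19] z:[52/3,58/3] -> hit [52/3,19] leaf, test {P6(miss), P12(miss), P16@t=18}
    N7 x:[44/3,27] y:[18,32] z:[15,18] -> hit [18,18], descend [1, 2]
      N1 x:[73/3,27] y:[18,32] z:[15,18] -> miss, prune
      N2 x:[44/3,46/3] y:[22,29] z:[47/3,18] -> miss, prune
  N12 x:[15,80/3] y:[5,41] z:[17/3,40/3] -> miss, prune

Summary -> nodes [0, 4, 5, 7, 1, 2, 12]; box-tests=7; leaf-entries=1; first=P16

== RESULT ==
16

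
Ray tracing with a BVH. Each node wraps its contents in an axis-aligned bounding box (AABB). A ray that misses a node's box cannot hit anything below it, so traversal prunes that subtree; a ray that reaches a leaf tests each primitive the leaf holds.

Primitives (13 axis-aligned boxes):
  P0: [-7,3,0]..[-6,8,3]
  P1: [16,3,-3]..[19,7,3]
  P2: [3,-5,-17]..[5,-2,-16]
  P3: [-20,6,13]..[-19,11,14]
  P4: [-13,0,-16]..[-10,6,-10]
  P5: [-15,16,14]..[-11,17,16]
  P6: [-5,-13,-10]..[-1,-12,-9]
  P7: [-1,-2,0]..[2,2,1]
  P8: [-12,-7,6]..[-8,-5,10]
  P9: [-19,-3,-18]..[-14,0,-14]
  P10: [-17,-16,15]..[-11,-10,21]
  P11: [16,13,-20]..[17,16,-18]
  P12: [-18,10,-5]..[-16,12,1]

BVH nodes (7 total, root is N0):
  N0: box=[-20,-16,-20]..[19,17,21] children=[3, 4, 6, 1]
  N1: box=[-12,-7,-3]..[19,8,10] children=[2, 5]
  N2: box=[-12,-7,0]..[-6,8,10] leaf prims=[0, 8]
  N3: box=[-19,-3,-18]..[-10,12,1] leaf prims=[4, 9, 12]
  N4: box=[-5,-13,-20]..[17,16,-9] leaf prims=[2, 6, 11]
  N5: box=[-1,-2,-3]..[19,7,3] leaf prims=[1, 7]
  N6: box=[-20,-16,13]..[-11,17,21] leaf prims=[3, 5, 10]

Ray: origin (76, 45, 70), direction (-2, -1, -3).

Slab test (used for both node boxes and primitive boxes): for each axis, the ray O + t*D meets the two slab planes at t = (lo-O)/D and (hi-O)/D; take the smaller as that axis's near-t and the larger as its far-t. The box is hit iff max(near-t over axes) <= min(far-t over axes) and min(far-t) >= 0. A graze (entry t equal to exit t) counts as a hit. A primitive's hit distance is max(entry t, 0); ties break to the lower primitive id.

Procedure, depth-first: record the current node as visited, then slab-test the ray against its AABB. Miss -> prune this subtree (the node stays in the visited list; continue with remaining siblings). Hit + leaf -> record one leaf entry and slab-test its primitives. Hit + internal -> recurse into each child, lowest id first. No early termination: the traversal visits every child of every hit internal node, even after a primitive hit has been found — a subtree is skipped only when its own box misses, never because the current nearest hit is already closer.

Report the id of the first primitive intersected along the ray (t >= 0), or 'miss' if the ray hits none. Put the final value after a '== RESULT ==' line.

Walk:
N0 x:[57/2,48] y:[28,61] z:[49/3,30] -> hit [57/2,30], descend [1, 3, 4, 6]
  N1 x:[57/2,44] y:[37,52] z:[20,73/3] -> miss, prune
  N3 x:[43,95/2] y:[33,48] z:[23,88/3] -> miss, prune
  N4 x:[59/2,81/2] y:[29,58] z:[79/3,30] -> hit [59/2,30] leaf, test {P2(miss), P6(miss), P11@t=59/2}
  N6 x:[87/2,48] y:[28,61] z:[49/3,19] -> miss, prune

Summary -> nodes [0, 1, 3, 4, 6]; box-tests=5; leaf-entries=1; first=P11

== RESULT ==
11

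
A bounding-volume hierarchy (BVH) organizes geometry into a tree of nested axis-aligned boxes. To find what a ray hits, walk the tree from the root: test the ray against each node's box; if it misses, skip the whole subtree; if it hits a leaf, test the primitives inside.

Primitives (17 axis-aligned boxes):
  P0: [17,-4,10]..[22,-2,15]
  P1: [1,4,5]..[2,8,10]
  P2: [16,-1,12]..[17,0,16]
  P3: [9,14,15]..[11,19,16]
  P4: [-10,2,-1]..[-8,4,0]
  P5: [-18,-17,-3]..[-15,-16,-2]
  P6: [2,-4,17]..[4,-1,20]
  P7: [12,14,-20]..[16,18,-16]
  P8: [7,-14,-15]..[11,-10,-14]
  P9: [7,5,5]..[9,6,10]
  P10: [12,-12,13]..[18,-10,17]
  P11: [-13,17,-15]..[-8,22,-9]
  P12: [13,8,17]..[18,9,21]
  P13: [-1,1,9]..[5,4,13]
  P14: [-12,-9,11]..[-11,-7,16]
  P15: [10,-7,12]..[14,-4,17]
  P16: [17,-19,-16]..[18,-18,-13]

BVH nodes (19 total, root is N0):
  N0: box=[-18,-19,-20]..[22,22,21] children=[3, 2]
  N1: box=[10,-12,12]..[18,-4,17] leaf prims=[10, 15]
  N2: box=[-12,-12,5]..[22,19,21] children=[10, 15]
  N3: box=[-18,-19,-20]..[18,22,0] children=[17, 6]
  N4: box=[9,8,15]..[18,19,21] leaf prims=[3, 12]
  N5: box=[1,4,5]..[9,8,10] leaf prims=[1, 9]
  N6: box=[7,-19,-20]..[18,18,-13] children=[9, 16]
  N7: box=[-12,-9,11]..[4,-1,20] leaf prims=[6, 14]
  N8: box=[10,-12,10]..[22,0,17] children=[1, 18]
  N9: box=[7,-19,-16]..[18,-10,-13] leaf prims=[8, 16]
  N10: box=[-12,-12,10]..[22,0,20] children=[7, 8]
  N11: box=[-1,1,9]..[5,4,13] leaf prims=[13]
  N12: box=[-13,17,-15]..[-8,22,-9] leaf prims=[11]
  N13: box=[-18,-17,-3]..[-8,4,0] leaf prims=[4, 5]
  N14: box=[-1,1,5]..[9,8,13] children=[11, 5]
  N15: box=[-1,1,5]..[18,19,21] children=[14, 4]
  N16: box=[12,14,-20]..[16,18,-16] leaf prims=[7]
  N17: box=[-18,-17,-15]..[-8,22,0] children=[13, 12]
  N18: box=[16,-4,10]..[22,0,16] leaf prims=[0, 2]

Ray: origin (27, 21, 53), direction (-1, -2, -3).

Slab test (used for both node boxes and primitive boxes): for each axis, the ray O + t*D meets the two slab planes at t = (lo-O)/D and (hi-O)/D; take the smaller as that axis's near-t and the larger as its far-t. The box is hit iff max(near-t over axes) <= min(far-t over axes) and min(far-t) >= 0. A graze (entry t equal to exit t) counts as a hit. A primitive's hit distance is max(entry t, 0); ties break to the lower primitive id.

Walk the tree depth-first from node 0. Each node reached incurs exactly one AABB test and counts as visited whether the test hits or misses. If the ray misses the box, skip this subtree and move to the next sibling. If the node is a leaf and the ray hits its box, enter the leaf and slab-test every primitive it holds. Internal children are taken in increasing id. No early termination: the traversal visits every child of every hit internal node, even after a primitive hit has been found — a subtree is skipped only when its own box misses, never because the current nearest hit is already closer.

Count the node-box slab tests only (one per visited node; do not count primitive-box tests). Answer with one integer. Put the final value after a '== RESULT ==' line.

Trace the traversal:
N0 x:[5,45] y:[-1/2,20] z:[32/3,73/3] -> hit [32/3,20], descend [2, 3]
  N2 x:[5,39] y:[1,33/2] z:[32/3,16] -> hit [32/3,16], descend [10, 15]
    N10 x:[5,39] y:[21/2,33/2] z:[11,43/3] -> hit [11,43/3], descend [7, 8]
      N7 x:[23,39] y:[11,15] z:[11,14] -> miss, prune
      N8 x:[5,17] y:[21/2,33/2] z:[12,43/3] -> hit [12,43/3], descend [1, 18]
        N1 x:[9,17] y:[25/2,33/2] z:[12,41/3] -> hit [25/2,41/3] leaf, test {P10(miss), P15@t=13}
        N18 x:[5,11] y:[21/2,25/2] z:[37/3,43/3] -> miss, prune
    N15 x:[9,28] y:[1,10] z:[32/3,16] -> miss, prune
  N3 x:[9,45] y:[-1/2,20] z:[53/3,73/3] -> hit [53/3,20], descend [6, 17]
    N6 x:[9,20] y:[3/2,20] z:[22,73/3] -> miss, prune
    N17 x:[35,45] y:[-1/2,19] z:[53/3,68/3] -> miss, prune

Summary -> nodes [0, 2, 10, 7, 8, 1, 18, 15, 3, 6, 17]; box-tests=11; leaf-entries=1; first=P15

== RESULT ==
11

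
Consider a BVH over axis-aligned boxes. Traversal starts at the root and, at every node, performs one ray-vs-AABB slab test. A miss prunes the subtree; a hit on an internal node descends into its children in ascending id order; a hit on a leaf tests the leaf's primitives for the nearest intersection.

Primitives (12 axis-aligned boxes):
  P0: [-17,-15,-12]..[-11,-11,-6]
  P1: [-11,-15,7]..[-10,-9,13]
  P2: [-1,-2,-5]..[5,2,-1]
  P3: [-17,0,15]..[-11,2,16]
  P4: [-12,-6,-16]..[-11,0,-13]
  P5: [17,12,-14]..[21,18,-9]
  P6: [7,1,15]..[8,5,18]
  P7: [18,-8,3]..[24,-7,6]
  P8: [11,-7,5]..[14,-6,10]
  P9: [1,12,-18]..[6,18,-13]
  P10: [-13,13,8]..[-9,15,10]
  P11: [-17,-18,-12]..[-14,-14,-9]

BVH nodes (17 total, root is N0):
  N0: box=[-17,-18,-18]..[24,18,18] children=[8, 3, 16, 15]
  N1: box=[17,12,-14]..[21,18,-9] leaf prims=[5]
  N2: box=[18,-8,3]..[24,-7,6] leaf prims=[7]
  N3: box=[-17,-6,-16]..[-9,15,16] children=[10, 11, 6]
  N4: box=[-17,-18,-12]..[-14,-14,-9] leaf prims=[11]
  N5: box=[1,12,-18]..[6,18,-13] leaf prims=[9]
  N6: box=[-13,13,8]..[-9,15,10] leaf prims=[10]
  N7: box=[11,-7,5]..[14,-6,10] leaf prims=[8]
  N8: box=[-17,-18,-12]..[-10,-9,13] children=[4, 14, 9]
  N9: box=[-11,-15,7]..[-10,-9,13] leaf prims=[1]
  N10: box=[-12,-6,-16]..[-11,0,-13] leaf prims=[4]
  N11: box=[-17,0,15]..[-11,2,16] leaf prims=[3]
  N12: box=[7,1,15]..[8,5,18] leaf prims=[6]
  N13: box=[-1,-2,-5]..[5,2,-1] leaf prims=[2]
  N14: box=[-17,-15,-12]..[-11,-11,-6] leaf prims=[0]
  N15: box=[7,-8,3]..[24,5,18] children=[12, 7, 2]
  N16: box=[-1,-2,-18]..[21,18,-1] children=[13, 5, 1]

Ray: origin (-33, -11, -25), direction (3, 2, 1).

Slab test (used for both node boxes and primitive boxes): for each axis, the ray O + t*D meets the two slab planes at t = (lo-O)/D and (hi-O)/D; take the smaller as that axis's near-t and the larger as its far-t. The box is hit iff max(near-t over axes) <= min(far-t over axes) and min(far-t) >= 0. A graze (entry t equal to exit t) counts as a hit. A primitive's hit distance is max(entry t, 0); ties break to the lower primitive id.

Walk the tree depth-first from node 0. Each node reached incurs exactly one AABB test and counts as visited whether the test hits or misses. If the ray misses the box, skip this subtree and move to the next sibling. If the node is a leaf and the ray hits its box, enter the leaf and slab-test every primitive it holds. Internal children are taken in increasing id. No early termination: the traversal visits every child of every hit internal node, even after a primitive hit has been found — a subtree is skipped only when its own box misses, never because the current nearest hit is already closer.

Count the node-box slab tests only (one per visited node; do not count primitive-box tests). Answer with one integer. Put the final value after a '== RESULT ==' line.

Trace the traversal:
N0 x:[16/3,19] y:[-7/2,29/2] z:[7,43] -> hit [7,29/2], descend [3, 8, 15, 16]
  N3 x:[16/3,8] y:[5/2,13] z:[9,41] -> miss, prune
  N8 x:[16/3,23/3] y:[-7/2,1] z:[13,38] -> miss, prune
  N15 x:[40/3,19] y:[3/2,8] z:[28,43] -> miss, prune
  N16 x:[32/3,18] y:[9/2,29/2] z:[7,24] -> hit [32/3,29/2], descend [1, 5, 13]
    N1 x:[50/3,18] y:[23/2,29/2] z:[11,16] -> miss, prune
    N5 x:[34/3,13] y:[23/2,29/2] z:[7,12] -> hit [23/2,12] leaf, test {P9@t=23/2}
    N13 x:[32/3,38/3] y:[9/2,13/2] z:[20,24] -> miss, prune

Summary -> nodes [0, 3, 8, 15, 16, 1, 5, 13]; box-tests=8; leaf-entries=1; first=P9

== RESULT ==
8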